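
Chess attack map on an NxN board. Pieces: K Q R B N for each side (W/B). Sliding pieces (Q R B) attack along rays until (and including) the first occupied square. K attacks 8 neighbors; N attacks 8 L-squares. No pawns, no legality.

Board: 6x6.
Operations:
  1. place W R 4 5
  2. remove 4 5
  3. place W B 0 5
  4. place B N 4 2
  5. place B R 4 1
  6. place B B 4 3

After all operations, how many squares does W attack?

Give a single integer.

Answer: 4

Derivation:
Op 1: place WR@(4,5)
Op 2: remove (4,5)
Op 3: place WB@(0,5)
Op 4: place BN@(4,2)
Op 5: place BR@(4,1)
Op 6: place BB@(4,3)
Per-piece attacks for W:
  WB@(0,5): attacks (1,4) (2,3) (3,2) (4,1) [ray(1,-1) blocked at (4,1)]
Union (4 distinct): (1,4) (2,3) (3,2) (4,1)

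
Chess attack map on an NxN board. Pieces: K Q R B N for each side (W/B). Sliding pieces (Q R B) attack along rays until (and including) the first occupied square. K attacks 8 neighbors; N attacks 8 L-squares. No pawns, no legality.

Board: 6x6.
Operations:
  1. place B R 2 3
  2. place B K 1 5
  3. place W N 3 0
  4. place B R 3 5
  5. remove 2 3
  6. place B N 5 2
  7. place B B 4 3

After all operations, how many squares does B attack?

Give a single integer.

Answer: 19

Derivation:
Op 1: place BR@(2,3)
Op 2: place BK@(1,5)
Op 3: place WN@(3,0)
Op 4: place BR@(3,5)
Op 5: remove (2,3)
Op 6: place BN@(5,2)
Op 7: place BB@(4,3)
Per-piece attacks for B:
  BK@(1,5): attacks (1,4) (2,5) (0,5) (2,4) (0,4)
  BR@(3,5): attacks (3,4) (3,3) (3,2) (3,1) (3,0) (4,5) (5,5) (2,5) (1,5) [ray(0,-1) blocked at (3,0); ray(-1,0) blocked at (1,5)]
  BB@(4,3): attacks (5,4) (5,2) (3,4) (2,5) (3,2) (2,1) (1,0) [ray(1,-1) blocked at (5,2)]
  BN@(5,2): attacks (4,4) (3,3) (4,0) (3,1)
Union (19 distinct): (0,4) (0,5) (1,0) (1,4) (1,5) (2,1) (2,4) (2,5) (3,0) (3,1) (3,2) (3,3) (3,4) (4,0) (4,4) (4,5) (5,2) (5,4) (5,5)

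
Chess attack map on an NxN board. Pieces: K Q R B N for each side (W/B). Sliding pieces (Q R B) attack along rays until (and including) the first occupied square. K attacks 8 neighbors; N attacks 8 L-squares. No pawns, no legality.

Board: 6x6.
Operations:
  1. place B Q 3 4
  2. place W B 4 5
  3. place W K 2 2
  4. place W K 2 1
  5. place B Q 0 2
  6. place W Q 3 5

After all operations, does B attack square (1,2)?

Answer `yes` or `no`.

Op 1: place BQ@(3,4)
Op 2: place WB@(4,5)
Op 3: place WK@(2,2)
Op 4: place WK@(2,1)
Op 5: place BQ@(0,2)
Op 6: place WQ@(3,5)
Per-piece attacks for B:
  BQ@(0,2): attacks (0,3) (0,4) (0,5) (0,1) (0,0) (1,2) (2,2) (1,3) (2,4) (3,5) (1,1) (2,0) [ray(1,0) blocked at (2,2); ray(1,1) blocked at (3,5)]
  BQ@(3,4): attacks (3,5) (3,3) (3,2) (3,1) (3,0) (4,4) (5,4) (2,4) (1,4) (0,4) (4,5) (4,3) (5,2) (2,5) (2,3) (1,2) (0,1) [ray(0,1) blocked at (3,5); ray(1,1) blocked at (4,5)]
B attacks (1,2): yes

Answer: yes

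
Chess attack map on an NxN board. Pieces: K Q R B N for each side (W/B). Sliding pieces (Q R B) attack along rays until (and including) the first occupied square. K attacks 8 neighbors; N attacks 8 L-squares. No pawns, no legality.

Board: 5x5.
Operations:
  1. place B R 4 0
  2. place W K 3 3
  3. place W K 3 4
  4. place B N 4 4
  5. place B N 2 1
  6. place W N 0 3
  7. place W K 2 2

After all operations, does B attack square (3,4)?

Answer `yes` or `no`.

Op 1: place BR@(4,0)
Op 2: place WK@(3,3)
Op 3: place WK@(3,4)
Op 4: place BN@(4,4)
Op 5: place BN@(2,1)
Op 6: place WN@(0,3)
Op 7: place WK@(2,2)
Per-piece attacks for B:
  BN@(2,1): attacks (3,3) (4,2) (1,3) (0,2) (4,0) (0,0)
  BR@(4,0): attacks (4,1) (4,2) (4,3) (4,4) (3,0) (2,0) (1,0) (0,0) [ray(0,1) blocked at (4,4)]
  BN@(4,4): attacks (3,2) (2,3)
B attacks (3,4): no

Answer: no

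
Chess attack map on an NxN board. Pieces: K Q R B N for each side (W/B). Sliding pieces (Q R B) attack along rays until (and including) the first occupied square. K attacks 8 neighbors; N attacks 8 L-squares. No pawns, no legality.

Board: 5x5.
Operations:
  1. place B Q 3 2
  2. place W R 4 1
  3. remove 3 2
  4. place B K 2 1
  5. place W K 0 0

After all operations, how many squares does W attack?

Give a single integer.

Answer: 9

Derivation:
Op 1: place BQ@(3,2)
Op 2: place WR@(4,1)
Op 3: remove (3,2)
Op 4: place BK@(2,1)
Op 5: place WK@(0,0)
Per-piece attacks for W:
  WK@(0,0): attacks (0,1) (1,0) (1,1)
  WR@(4,1): attacks (4,2) (4,3) (4,4) (4,0) (3,1) (2,1) [ray(-1,0) blocked at (2,1)]
Union (9 distinct): (0,1) (1,0) (1,1) (2,1) (3,1) (4,0) (4,2) (4,3) (4,4)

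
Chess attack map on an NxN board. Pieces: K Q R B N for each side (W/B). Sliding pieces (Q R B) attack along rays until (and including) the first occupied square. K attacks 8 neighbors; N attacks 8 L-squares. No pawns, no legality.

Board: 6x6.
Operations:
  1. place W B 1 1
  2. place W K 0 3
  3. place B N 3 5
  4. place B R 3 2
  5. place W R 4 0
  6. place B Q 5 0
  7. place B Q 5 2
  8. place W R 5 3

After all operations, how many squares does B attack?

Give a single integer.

Answer: 21

Derivation:
Op 1: place WB@(1,1)
Op 2: place WK@(0,3)
Op 3: place BN@(3,5)
Op 4: place BR@(3,2)
Op 5: place WR@(4,0)
Op 6: place BQ@(5,0)
Op 7: place BQ@(5,2)
Op 8: place WR@(5,3)
Per-piece attacks for B:
  BR@(3,2): attacks (3,3) (3,4) (3,5) (3,1) (3,0) (4,2) (5,2) (2,2) (1,2) (0,2) [ray(0,1) blocked at (3,5); ray(1,0) blocked at (5,2)]
  BN@(3,5): attacks (4,3) (5,4) (2,3) (1,4)
  BQ@(5,0): attacks (5,1) (5,2) (4,0) (4,1) (3,2) [ray(0,1) blocked at (5,2); ray(-1,0) blocked at (4,0); ray(-1,1) blocked at (3,2)]
  BQ@(5,2): attacks (5,3) (5,1) (5,0) (4,2) (3,2) (4,3) (3,4) (2,5) (4,1) (3,0) [ray(0,1) blocked at (5,3); ray(0,-1) blocked at (5,0); ray(-1,0) blocked at (3,2)]
Union (21 distinct): (0,2) (1,2) (1,4) (2,2) (2,3) (2,5) (3,0) (3,1) (3,2) (3,3) (3,4) (3,5) (4,0) (4,1) (4,2) (4,3) (5,0) (5,1) (5,2) (5,3) (5,4)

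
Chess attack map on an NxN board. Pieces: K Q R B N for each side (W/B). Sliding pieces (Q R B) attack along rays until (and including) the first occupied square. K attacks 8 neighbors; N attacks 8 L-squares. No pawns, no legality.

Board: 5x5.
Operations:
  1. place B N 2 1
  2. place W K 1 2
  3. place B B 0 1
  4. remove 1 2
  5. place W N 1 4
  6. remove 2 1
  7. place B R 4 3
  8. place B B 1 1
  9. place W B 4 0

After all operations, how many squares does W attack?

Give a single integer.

Answer: 6

Derivation:
Op 1: place BN@(2,1)
Op 2: place WK@(1,2)
Op 3: place BB@(0,1)
Op 4: remove (1,2)
Op 5: place WN@(1,4)
Op 6: remove (2,1)
Op 7: place BR@(4,3)
Op 8: place BB@(1,1)
Op 9: place WB@(4,0)
Per-piece attacks for W:
  WN@(1,4): attacks (2,2) (3,3) (0,2)
  WB@(4,0): attacks (3,1) (2,2) (1,3) (0,4)
Union (6 distinct): (0,2) (0,4) (1,3) (2,2) (3,1) (3,3)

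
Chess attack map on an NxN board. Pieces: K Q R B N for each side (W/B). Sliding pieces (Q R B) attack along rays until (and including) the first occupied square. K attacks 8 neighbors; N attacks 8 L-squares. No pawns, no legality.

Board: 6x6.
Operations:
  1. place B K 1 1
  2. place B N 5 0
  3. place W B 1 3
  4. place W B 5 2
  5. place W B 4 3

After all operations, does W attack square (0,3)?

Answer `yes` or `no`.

Op 1: place BK@(1,1)
Op 2: place BN@(5,0)
Op 3: place WB@(1,3)
Op 4: place WB@(5,2)
Op 5: place WB@(4,3)
Per-piece attacks for W:
  WB@(1,3): attacks (2,4) (3,5) (2,2) (3,1) (4,0) (0,4) (0,2)
  WB@(4,3): attacks (5,4) (5,2) (3,4) (2,5) (3,2) (2,1) (1,0) [ray(1,-1) blocked at (5,2)]
  WB@(5,2): attacks (4,3) (4,1) (3,0) [ray(-1,1) blocked at (4,3)]
W attacks (0,3): no

Answer: no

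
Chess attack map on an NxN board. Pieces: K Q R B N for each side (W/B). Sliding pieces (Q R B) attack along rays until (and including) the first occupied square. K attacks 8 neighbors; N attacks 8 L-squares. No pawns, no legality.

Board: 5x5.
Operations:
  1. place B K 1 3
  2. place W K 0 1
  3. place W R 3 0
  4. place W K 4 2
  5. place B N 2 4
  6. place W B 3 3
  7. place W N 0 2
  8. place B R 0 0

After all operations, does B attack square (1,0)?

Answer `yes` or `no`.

Answer: yes

Derivation:
Op 1: place BK@(1,3)
Op 2: place WK@(0,1)
Op 3: place WR@(3,0)
Op 4: place WK@(4,2)
Op 5: place BN@(2,4)
Op 6: place WB@(3,3)
Op 7: place WN@(0,2)
Op 8: place BR@(0,0)
Per-piece attacks for B:
  BR@(0,0): attacks (0,1) (1,0) (2,0) (3,0) [ray(0,1) blocked at (0,1); ray(1,0) blocked at (3,0)]
  BK@(1,3): attacks (1,4) (1,2) (2,3) (0,3) (2,4) (2,2) (0,4) (0,2)
  BN@(2,4): attacks (3,2) (4,3) (1,2) (0,3)
B attacks (1,0): yes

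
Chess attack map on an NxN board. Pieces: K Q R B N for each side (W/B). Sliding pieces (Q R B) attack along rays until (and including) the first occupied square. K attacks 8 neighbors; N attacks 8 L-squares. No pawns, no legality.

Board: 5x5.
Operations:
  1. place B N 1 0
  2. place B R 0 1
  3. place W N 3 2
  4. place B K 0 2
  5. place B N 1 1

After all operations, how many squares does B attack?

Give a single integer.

Answer: 12

Derivation:
Op 1: place BN@(1,0)
Op 2: place BR@(0,1)
Op 3: place WN@(3,2)
Op 4: place BK@(0,2)
Op 5: place BN@(1,1)
Per-piece attacks for B:
  BR@(0,1): attacks (0,2) (0,0) (1,1) [ray(0,1) blocked at (0,2); ray(1,0) blocked at (1,1)]
  BK@(0,2): attacks (0,3) (0,1) (1,2) (1,3) (1,1)
  BN@(1,0): attacks (2,2) (3,1) (0,2)
  BN@(1,1): attacks (2,3) (3,2) (0,3) (3,0)
Union (12 distinct): (0,0) (0,1) (0,2) (0,3) (1,1) (1,2) (1,3) (2,2) (2,3) (3,0) (3,1) (3,2)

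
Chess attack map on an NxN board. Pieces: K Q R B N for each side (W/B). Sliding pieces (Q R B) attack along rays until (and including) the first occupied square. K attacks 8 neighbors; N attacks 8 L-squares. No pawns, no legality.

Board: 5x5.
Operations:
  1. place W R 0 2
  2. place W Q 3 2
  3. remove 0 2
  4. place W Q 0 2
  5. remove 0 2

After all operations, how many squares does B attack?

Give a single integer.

Answer: 0

Derivation:
Op 1: place WR@(0,2)
Op 2: place WQ@(3,2)
Op 3: remove (0,2)
Op 4: place WQ@(0,2)
Op 5: remove (0,2)
Per-piece attacks for B:
Union (0 distinct): (none)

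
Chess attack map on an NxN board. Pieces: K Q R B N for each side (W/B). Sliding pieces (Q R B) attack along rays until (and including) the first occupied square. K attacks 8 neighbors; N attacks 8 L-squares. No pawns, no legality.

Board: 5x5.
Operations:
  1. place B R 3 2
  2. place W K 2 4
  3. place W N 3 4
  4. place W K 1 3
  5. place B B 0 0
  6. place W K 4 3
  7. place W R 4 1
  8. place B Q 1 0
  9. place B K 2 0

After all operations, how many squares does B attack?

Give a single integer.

Op 1: place BR@(3,2)
Op 2: place WK@(2,4)
Op 3: place WN@(3,4)
Op 4: place WK@(1,3)
Op 5: place BB@(0,0)
Op 6: place WK@(4,3)
Op 7: place WR@(4,1)
Op 8: place BQ@(1,0)
Op 9: place BK@(2,0)
Per-piece attacks for B:
  BB@(0,0): attacks (1,1) (2,2) (3,3) (4,4)
  BQ@(1,0): attacks (1,1) (1,2) (1,3) (2,0) (0,0) (2,1) (3,2) (0,1) [ray(0,1) blocked at (1,3); ray(1,0) blocked at (2,0); ray(-1,0) blocked at (0,0); ray(1,1) blocked at (3,2)]
  BK@(2,0): attacks (2,1) (3,0) (1,0) (3,1) (1,1)
  BR@(3,2): attacks (3,3) (3,4) (3,1) (3,0) (4,2) (2,2) (1,2) (0,2) [ray(0,1) blocked at (3,4)]
Union (17 distinct): (0,0) (0,1) (0,2) (1,0) (1,1) (1,2) (1,3) (2,0) (2,1) (2,2) (3,0) (3,1) (3,2) (3,3) (3,4) (4,2) (4,4)

Answer: 17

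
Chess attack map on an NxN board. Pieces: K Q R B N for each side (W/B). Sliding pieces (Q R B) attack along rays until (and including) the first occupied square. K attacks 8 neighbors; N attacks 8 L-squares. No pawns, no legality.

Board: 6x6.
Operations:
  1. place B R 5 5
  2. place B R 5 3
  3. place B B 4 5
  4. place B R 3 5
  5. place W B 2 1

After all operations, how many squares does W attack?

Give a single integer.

Op 1: place BR@(5,5)
Op 2: place BR@(5,3)
Op 3: place BB@(4,5)
Op 4: place BR@(3,5)
Op 5: place WB@(2,1)
Per-piece attacks for W:
  WB@(2,1): attacks (3,2) (4,3) (5,4) (3,0) (1,2) (0,3) (1,0)
Union (7 distinct): (0,3) (1,0) (1,2) (3,0) (3,2) (4,3) (5,4)

Answer: 7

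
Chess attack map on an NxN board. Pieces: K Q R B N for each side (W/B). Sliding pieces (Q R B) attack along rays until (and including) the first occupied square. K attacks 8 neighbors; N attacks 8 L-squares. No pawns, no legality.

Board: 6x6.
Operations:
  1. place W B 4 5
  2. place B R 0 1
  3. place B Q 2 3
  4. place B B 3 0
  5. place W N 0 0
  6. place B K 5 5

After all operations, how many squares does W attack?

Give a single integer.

Answer: 5

Derivation:
Op 1: place WB@(4,5)
Op 2: place BR@(0,1)
Op 3: place BQ@(2,3)
Op 4: place BB@(3,0)
Op 5: place WN@(0,0)
Op 6: place BK@(5,5)
Per-piece attacks for W:
  WN@(0,0): attacks (1,2) (2,1)
  WB@(4,5): attacks (5,4) (3,4) (2,3) [ray(-1,-1) blocked at (2,3)]
Union (5 distinct): (1,2) (2,1) (2,3) (3,4) (5,4)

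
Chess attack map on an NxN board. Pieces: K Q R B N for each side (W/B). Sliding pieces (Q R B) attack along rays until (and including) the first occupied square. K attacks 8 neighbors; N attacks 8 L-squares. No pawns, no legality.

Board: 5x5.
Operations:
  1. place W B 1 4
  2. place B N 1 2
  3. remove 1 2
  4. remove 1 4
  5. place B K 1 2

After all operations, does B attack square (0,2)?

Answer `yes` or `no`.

Op 1: place WB@(1,4)
Op 2: place BN@(1,2)
Op 3: remove (1,2)
Op 4: remove (1,4)
Op 5: place BK@(1,2)
Per-piece attacks for B:
  BK@(1,2): attacks (1,3) (1,1) (2,2) (0,2) (2,3) (2,1) (0,3) (0,1)
B attacks (0,2): yes

Answer: yes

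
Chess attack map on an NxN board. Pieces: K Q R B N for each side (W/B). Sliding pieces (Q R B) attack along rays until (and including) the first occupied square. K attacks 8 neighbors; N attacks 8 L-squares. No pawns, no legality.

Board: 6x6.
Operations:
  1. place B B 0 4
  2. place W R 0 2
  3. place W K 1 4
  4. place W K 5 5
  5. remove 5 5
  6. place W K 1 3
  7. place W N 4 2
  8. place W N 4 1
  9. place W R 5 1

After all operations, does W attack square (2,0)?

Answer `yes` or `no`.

Op 1: place BB@(0,4)
Op 2: place WR@(0,2)
Op 3: place WK@(1,4)
Op 4: place WK@(5,5)
Op 5: remove (5,5)
Op 6: place WK@(1,3)
Op 7: place WN@(4,2)
Op 8: place WN@(4,1)
Op 9: place WR@(5,1)
Per-piece attacks for W:
  WR@(0,2): attacks (0,3) (0,4) (0,1) (0,0) (1,2) (2,2) (3,2) (4,2) [ray(0,1) blocked at (0,4); ray(1,0) blocked at (4,2)]
  WK@(1,3): attacks (1,4) (1,2) (2,3) (0,3) (2,4) (2,2) (0,4) (0,2)
  WK@(1,4): attacks (1,5) (1,3) (2,4) (0,4) (2,5) (2,3) (0,5) (0,3)
  WN@(4,1): attacks (5,3) (3,3) (2,2) (2,0)
  WN@(4,2): attacks (5,4) (3,4) (2,3) (5,0) (3,0) (2,1)
  WR@(5,1): attacks (5,2) (5,3) (5,4) (5,5) (5,0) (4,1) [ray(-1,0) blocked at (4,1)]
W attacks (2,0): yes

Answer: yes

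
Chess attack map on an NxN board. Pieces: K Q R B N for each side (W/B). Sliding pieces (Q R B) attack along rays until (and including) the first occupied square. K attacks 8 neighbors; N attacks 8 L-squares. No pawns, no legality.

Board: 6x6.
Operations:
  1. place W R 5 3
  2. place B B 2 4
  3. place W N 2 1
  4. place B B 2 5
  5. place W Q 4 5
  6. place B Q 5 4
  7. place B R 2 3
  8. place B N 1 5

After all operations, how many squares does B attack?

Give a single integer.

Answer: 21

Derivation:
Op 1: place WR@(5,3)
Op 2: place BB@(2,4)
Op 3: place WN@(2,1)
Op 4: place BB@(2,5)
Op 5: place WQ@(4,5)
Op 6: place BQ@(5,4)
Op 7: place BR@(2,3)
Op 8: place BN@(1,5)
Per-piece attacks for B:
  BN@(1,5): attacks (2,3) (3,4) (0,3)
  BR@(2,3): attacks (2,4) (2,2) (2,1) (3,3) (4,3) (5,3) (1,3) (0,3) [ray(0,1) blocked at (2,4); ray(0,-1) blocked at (2,1); ray(1,0) blocked at (5,3)]
  BB@(2,4): attacks (3,5) (3,3) (4,2) (5,1) (1,5) (1,3) (0,2) [ray(-1,1) blocked at (1,5)]
  BB@(2,5): attacks (3,4) (4,3) (5,2) (1,4) (0,3)
  BQ@(5,4): attacks (5,5) (5,3) (4,4) (3,4) (2,4) (4,5) (4,3) (3,2) (2,1) [ray(0,-1) blocked at (5,3); ray(-1,0) blocked at (2,4); ray(-1,1) blocked at (4,5); ray(-1,-1) blocked at (2,1)]
Union (21 distinct): (0,2) (0,3) (1,3) (1,4) (1,5) (2,1) (2,2) (2,3) (2,4) (3,2) (3,3) (3,4) (3,5) (4,2) (4,3) (4,4) (4,5) (5,1) (5,2) (5,3) (5,5)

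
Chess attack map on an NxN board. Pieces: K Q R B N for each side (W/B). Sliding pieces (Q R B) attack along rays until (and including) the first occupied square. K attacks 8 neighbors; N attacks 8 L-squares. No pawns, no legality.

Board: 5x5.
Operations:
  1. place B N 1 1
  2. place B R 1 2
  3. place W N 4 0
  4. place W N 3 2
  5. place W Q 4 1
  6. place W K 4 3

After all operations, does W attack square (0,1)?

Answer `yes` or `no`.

Op 1: place BN@(1,1)
Op 2: place BR@(1,2)
Op 3: place WN@(4,0)
Op 4: place WN@(3,2)
Op 5: place WQ@(4,1)
Op 6: place WK@(4,3)
Per-piece attacks for W:
  WN@(3,2): attacks (4,4) (2,4) (1,3) (4,0) (2,0) (1,1)
  WN@(4,0): attacks (3,2) (2,1)
  WQ@(4,1): attacks (4,2) (4,3) (4,0) (3,1) (2,1) (1,1) (3,2) (3,0) [ray(0,1) blocked at (4,3); ray(0,-1) blocked at (4,0); ray(-1,0) blocked at (1,1); ray(-1,1) blocked at (3,2)]
  WK@(4,3): attacks (4,4) (4,2) (3,3) (3,4) (3,2)
W attacks (0,1): no

Answer: no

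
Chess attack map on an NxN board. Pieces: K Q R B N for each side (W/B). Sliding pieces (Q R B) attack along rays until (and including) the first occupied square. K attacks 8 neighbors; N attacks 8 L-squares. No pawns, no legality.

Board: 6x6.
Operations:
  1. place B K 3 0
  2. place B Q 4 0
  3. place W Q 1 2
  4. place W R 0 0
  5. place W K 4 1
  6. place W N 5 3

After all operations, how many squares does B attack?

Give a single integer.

Op 1: place BK@(3,0)
Op 2: place BQ@(4,0)
Op 3: place WQ@(1,2)
Op 4: place WR@(0,0)
Op 5: place WK@(4,1)
Op 6: place WN@(5,3)
Per-piece attacks for B:
  BK@(3,0): attacks (3,1) (4,0) (2,0) (4,1) (2,1)
  BQ@(4,0): attacks (4,1) (5,0) (3,0) (5,1) (3,1) (2,2) (1,3) (0,4) [ray(0,1) blocked at (4,1); ray(-1,0) blocked at (3,0)]
Union (11 distinct): (0,4) (1,3) (2,0) (2,1) (2,2) (3,0) (3,1) (4,0) (4,1) (5,0) (5,1)

Answer: 11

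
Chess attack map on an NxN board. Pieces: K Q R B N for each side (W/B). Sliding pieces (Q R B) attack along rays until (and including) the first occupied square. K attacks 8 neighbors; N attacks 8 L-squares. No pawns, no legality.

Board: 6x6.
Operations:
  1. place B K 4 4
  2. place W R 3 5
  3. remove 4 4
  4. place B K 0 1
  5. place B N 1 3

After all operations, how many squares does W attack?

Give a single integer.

Answer: 10

Derivation:
Op 1: place BK@(4,4)
Op 2: place WR@(3,5)
Op 3: remove (4,4)
Op 4: place BK@(0,1)
Op 5: place BN@(1,3)
Per-piece attacks for W:
  WR@(3,5): attacks (3,4) (3,3) (3,2) (3,1) (3,0) (4,5) (5,5) (2,5) (1,5) (0,5)
Union (10 distinct): (0,5) (1,5) (2,5) (3,0) (3,1) (3,2) (3,3) (3,4) (4,5) (5,5)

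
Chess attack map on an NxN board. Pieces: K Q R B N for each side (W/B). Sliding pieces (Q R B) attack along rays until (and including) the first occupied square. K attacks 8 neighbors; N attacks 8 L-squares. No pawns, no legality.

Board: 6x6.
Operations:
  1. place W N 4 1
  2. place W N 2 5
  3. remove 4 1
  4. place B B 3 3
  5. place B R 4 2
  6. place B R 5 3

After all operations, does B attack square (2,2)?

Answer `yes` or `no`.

Answer: yes

Derivation:
Op 1: place WN@(4,1)
Op 2: place WN@(2,5)
Op 3: remove (4,1)
Op 4: place BB@(3,3)
Op 5: place BR@(4,2)
Op 6: place BR@(5,3)
Per-piece attacks for B:
  BB@(3,3): attacks (4,4) (5,5) (4,2) (2,4) (1,5) (2,2) (1,1) (0,0) [ray(1,-1) blocked at (4,2)]
  BR@(4,2): attacks (4,3) (4,4) (4,5) (4,1) (4,0) (5,2) (3,2) (2,2) (1,2) (0,2)
  BR@(5,3): attacks (5,4) (5,5) (5,2) (5,1) (5,0) (4,3) (3,3) [ray(-1,0) blocked at (3,3)]
B attacks (2,2): yes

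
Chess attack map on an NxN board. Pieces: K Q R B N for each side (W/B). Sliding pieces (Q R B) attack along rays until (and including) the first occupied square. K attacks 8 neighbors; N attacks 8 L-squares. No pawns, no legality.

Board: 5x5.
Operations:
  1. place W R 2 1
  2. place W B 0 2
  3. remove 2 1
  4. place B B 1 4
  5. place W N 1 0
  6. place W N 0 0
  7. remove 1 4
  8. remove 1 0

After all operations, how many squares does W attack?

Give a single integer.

Op 1: place WR@(2,1)
Op 2: place WB@(0,2)
Op 3: remove (2,1)
Op 4: place BB@(1,4)
Op 5: place WN@(1,0)
Op 6: place WN@(0,0)
Op 7: remove (1,4)
Op 8: remove (1,0)
Per-piece attacks for W:
  WN@(0,0): attacks (1,2) (2,1)
  WB@(0,2): attacks (1,3) (2,4) (1,1) (2,0)
Union (6 distinct): (1,1) (1,2) (1,3) (2,0) (2,1) (2,4)

Answer: 6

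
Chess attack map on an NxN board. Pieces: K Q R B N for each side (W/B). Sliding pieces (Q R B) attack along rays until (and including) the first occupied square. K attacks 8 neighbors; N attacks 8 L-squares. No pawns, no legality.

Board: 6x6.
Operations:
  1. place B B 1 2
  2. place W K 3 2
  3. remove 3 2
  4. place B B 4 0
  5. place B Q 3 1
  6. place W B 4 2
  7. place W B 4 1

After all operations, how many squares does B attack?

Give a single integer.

Answer: 20

Derivation:
Op 1: place BB@(1,2)
Op 2: place WK@(3,2)
Op 3: remove (3,2)
Op 4: place BB@(4,0)
Op 5: place BQ@(3,1)
Op 6: place WB@(4,2)
Op 7: place WB@(4,1)
Per-piece attacks for B:
  BB@(1,2): attacks (2,3) (3,4) (4,5) (2,1) (3,0) (0,3) (0,1)
  BQ@(3,1): attacks (3,2) (3,3) (3,4) (3,5) (3,0) (4,1) (2,1) (1,1) (0,1) (4,2) (4,0) (2,2) (1,3) (0,4) (2,0) [ray(1,0) blocked at (4,1); ray(1,1) blocked at (4,2); ray(1,-1) blocked at (4,0)]
  BB@(4,0): attacks (5,1) (3,1) [ray(-1,1) blocked at (3,1)]
Union (20 distinct): (0,1) (0,3) (0,4) (1,1) (1,3) (2,0) (2,1) (2,2) (2,3) (3,0) (3,1) (3,2) (3,3) (3,4) (3,5) (4,0) (4,1) (4,2) (4,5) (5,1)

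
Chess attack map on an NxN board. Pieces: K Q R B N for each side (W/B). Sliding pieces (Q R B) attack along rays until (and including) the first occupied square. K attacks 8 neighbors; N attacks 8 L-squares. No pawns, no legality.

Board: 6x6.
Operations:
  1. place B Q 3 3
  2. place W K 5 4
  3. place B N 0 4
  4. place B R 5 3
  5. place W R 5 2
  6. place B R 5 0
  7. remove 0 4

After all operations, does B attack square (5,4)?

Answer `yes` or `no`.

Op 1: place BQ@(3,3)
Op 2: place WK@(5,4)
Op 3: place BN@(0,4)
Op 4: place BR@(5,3)
Op 5: place WR@(5,2)
Op 6: place BR@(5,0)
Op 7: remove (0,4)
Per-piece attacks for B:
  BQ@(3,3): attacks (3,4) (3,5) (3,2) (3,1) (3,0) (4,3) (5,3) (2,3) (1,3) (0,3) (4,4) (5,5) (4,2) (5,1) (2,4) (1,5) (2,2) (1,1) (0,0) [ray(1,0) blocked at (5,3)]
  BR@(5,0): attacks (5,1) (5,2) (4,0) (3,0) (2,0) (1,0) (0,0) [ray(0,1) blocked at (5,2)]
  BR@(5,3): attacks (5,4) (5,2) (4,3) (3,3) [ray(0,1) blocked at (5,4); ray(0,-1) blocked at (5,2); ray(-1,0) blocked at (3,3)]
B attacks (5,4): yes

Answer: yes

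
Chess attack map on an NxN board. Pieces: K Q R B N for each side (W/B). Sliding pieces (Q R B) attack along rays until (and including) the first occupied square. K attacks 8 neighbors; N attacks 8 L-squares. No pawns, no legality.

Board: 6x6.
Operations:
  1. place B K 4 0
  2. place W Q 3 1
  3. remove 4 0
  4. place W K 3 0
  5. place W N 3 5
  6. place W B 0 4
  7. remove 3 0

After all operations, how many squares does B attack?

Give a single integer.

Op 1: place BK@(4,0)
Op 2: place WQ@(3,1)
Op 3: remove (4,0)
Op 4: place WK@(3,0)
Op 5: place WN@(3,5)
Op 6: place WB@(0,4)
Op 7: remove (3,0)
Per-piece attacks for B:
Union (0 distinct): (none)

Answer: 0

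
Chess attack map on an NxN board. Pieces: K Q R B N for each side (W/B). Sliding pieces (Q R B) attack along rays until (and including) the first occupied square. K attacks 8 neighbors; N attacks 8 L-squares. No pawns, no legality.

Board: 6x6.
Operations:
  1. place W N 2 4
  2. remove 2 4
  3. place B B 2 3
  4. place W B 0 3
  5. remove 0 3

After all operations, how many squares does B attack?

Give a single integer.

Op 1: place WN@(2,4)
Op 2: remove (2,4)
Op 3: place BB@(2,3)
Op 4: place WB@(0,3)
Op 5: remove (0,3)
Per-piece attacks for B:
  BB@(2,3): attacks (3,4) (4,5) (3,2) (4,1) (5,0) (1,4) (0,5) (1,2) (0,1)
Union (9 distinct): (0,1) (0,5) (1,2) (1,4) (3,2) (3,4) (4,1) (4,5) (5,0)

Answer: 9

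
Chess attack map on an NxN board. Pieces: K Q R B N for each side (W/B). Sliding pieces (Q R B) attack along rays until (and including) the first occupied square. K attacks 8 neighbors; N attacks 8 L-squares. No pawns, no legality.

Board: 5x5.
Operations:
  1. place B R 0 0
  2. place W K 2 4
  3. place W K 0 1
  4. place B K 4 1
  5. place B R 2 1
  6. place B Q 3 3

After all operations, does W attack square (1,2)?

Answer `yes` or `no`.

Answer: yes

Derivation:
Op 1: place BR@(0,0)
Op 2: place WK@(2,4)
Op 3: place WK@(0,1)
Op 4: place BK@(4,1)
Op 5: place BR@(2,1)
Op 6: place BQ@(3,3)
Per-piece attacks for W:
  WK@(0,1): attacks (0,2) (0,0) (1,1) (1,2) (1,0)
  WK@(2,4): attacks (2,3) (3,4) (1,4) (3,3) (1,3)
W attacks (1,2): yes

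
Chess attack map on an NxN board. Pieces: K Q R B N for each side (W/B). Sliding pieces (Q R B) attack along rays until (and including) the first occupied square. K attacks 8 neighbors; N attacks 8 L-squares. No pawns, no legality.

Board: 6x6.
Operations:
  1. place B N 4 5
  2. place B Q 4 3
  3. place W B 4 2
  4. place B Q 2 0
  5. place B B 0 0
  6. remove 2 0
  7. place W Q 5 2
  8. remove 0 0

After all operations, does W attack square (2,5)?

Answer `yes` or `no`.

Op 1: place BN@(4,5)
Op 2: place BQ@(4,3)
Op 3: place WB@(4,2)
Op 4: place BQ@(2,0)
Op 5: place BB@(0,0)
Op 6: remove (2,0)
Op 7: place WQ@(5,2)
Op 8: remove (0,0)
Per-piece attacks for W:
  WB@(4,2): attacks (5,3) (5,1) (3,3) (2,4) (1,5) (3,1) (2,0)
  WQ@(5,2): attacks (5,3) (5,4) (5,5) (5,1) (5,0) (4,2) (4,3) (4,1) (3,0) [ray(-1,0) blocked at (4,2); ray(-1,1) blocked at (4,3)]
W attacks (2,5): no

Answer: no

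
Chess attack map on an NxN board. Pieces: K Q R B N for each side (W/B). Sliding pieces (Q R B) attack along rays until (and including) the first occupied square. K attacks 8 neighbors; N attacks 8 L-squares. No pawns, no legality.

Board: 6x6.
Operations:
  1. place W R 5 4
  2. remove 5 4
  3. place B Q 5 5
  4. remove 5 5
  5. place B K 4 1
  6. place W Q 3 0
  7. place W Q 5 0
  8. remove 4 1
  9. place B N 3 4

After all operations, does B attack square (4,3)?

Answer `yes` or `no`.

Answer: no

Derivation:
Op 1: place WR@(5,4)
Op 2: remove (5,4)
Op 3: place BQ@(5,5)
Op 4: remove (5,5)
Op 5: place BK@(4,1)
Op 6: place WQ@(3,0)
Op 7: place WQ@(5,0)
Op 8: remove (4,1)
Op 9: place BN@(3,4)
Per-piece attacks for B:
  BN@(3,4): attacks (5,5) (1,5) (4,2) (5,3) (2,2) (1,3)
B attacks (4,3): no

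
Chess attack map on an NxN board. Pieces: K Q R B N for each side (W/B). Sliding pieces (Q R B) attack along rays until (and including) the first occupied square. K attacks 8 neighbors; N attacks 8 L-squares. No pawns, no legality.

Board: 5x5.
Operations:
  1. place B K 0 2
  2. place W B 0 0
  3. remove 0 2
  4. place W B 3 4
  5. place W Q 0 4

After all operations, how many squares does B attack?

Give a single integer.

Answer: 0

Derivation:
Op 1: place BK@(0,2)
Op 2: place WB@(0,0)
Op 3: remove (0,2)
Op 4: place WB@(3,4)
Op 5: place WQ@(0,4)
Per-piece attacks for B:
Union (0 distinct): (none)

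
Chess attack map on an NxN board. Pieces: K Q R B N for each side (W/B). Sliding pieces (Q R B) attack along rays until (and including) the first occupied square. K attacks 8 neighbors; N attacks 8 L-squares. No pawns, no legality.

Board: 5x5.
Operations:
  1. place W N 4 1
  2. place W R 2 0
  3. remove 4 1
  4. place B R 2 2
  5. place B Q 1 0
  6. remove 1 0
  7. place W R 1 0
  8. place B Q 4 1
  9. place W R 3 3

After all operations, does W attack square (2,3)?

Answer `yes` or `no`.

Op 1: place WN@(4,1)
Op 2: place WR@(2,0)
Op 3: remove (4,1)
Op 4: place BR@(2,2)
Op 5: place BQ@(1,0)
Op 6: remove (1,0)
Op 7: place WR@(1,0)
Op 8: place BQ@(4,1)
Op 9: place WR@(3,3)
Per-piece attacks for W:
  WR@(1,0): attacks (1,1) (1,2) (1,3) (1,4) (2,0) (0,0) [ray(1,0) blocked at (2,0)]
  WR@(2,0): attacks (2,1) (2,2) (3,0) (4,0) (1,0) [ray(0,1) blocked at (2,2); ray(-1,0) blocked at (1,0)]
  WR@(3,3): attacks (3,4) (3,2) (3,1) (3,0) (4,3) (2,3) (1,3) (0,3)
W attacks (2,3): yes

Answer: yes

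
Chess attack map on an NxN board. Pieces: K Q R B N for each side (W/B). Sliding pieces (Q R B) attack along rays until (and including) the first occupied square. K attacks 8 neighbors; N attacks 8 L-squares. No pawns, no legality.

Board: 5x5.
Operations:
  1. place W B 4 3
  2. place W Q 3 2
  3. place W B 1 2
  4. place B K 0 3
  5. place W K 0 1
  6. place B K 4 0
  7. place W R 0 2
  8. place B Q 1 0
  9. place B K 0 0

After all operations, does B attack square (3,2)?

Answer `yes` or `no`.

Answer: yes

Derivation:
Op 1: place WB@(4,3)
Op 2: place WQ@(3,2)
Op 3: place WB@(1,2)
Op 4: place BK@(0,3)
Op 5: place WK@(0,1)
Op 6: place BK@(4,0)
Op 7: place WR@(0,2)
Op 8: place BQ@(1,0)
Op 9: place BK@(0,0)
Per-piece attacks for B:
  BK@(0,0): attacks (0,1) (1,0) (1,1)
  BK@(0,3): attacks (0,4) (0,2) (1,3) (1,4) (1,2)
  BQ@(1,0): attacks (1,1) (1,2) (2,0) (3,0) (4,0) (0,0) (2,1) (3,2) (0,1) [ray(0,1) blocked at (1,2); ray(1,0) blocked at (4,0); ray(-1,0) blocked at (0,0); ray(1,1) blocked at (3,2); ray(-1,1) blocked at (0,1)]
  BK@(4,0): attacks (4,1) (3,0) (3,1)
B attacks (3,2): yes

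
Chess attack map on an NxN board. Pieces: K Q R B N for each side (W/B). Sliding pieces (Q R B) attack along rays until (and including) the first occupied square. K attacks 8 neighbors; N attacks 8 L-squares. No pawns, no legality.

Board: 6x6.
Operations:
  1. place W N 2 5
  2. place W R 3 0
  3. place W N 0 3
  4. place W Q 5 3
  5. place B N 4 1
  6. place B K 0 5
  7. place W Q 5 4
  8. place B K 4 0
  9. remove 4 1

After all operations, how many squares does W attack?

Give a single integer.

Op 1: place WN@(2,5)
Op 2: place WR@(3,0)
Op 3: place WN@(0,3)
Op 4: place WQ@(5,3)
Op 5: place BN@(4,1)
Op 6: place BK@(0,5)
Op 7: place WQ@(5,4)
Op 8: place BK@(4,0)
Op 9: remove (4,1)
Per-piece attacks for W:
  WN@(0,3): attacks (1,5) (2,4) (1,1) (2,2)
  WN@(2,5): attacks (3,3) (4,4) (1,3) (0,4)
  WR@(3,0): attacks (3,1) (3,2) (3,3) (3,4) (3,5) (4,0) (2,0) (1,0) (0,0) [ray(1,0) blocked at (4,0)]
  WQ@(5,3): attacks (5,4) (5,2) (5,1) (5,0) (4,3) (3,3) (2,3) (1,3) (0,3) (4,4) (3,5) (4,2) (3,1) (2,0) [ray(0,1) blocked at (5,4); ray(-1,0) blocked at (0,3)]
  WQ@(5,4): attacks (5,5) (5,3) (4,4) (3,4) (2,4) (1,4) (0,4) (4,5) (4,3) (3,2) (2,1) (1,0) [ray(0,-1) blocked at (5,3)]
Union (29 distinct): (0,0) (0,3) (0,4) (1,0) (1,1) (1,3) (1,4) (1,5) (2,0) (2,1) (2,2) (2,3) (2,4) (3,1) (3,2) (3,3) (3,4) (3,5) (4,0) (4,2) (4,3) (4,4) (4,5) (5,0) (5,1) (5,2) (5,3) (5,4) (5,5)

Answer: 29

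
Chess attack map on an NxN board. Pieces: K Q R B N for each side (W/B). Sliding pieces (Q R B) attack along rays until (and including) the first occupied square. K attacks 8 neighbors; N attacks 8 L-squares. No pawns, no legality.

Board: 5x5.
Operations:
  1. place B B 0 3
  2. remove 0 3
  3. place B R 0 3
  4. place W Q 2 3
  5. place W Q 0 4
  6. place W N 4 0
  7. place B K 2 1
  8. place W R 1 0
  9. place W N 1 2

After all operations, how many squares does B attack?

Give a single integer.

Op 1: place BB@(0,3)
Op 2: remove (0,3)
Op 3: place BR@(0,3)
Op 4: place WQ@(2,3)
Op 5: place WQ@(0,4)
Op 6: place WN@(4,0)
Op 7: place BK@(2,1)
Op 8: place WR@(1,0)
Op 9: place WN@(1,2)
Per-piece attacks for B:
  BR@(0,3): attacks (0,4) (0,2) (0,1) (0,0) (1,3) (2,3) [ray(0,1) blocked at (0,4); ray(1,0) blocked at (2,3)]
  BK@(2,1): attacks (2,2) (2,0) (3,1) (1,1) (3,2) (3,0) (1,2) (1,0)
Union (14 distinct): (0,0) (0,1) (0,2) (0,4) (1,0) (1,1) (1,2) (1,3) (2,0) (2,2) (2,3) (3,0) (3,1) (3,2)

Answer: 14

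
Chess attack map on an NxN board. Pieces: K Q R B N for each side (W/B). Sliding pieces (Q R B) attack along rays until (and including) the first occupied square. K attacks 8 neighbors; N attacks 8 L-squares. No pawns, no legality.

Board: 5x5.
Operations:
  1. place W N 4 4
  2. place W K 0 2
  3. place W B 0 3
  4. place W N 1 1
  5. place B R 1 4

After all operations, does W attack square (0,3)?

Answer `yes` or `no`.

Answer: yes

Derivation:
Op 1: place WN@(4,4)
Op 2: place WK@(0,2)
Op 3: place WB@(0,3)
Op 4: place WN@(1,1)
Op 5: place BR@(1,4)
Per-piece attacks for W:
  WK@(0,2): attacks (0,3) (0,1) (1,2) (1,3) (1,1)
  WB@(0,3): attacks (1,4) (1,2) (2,1) (3,0) [ray(1,1) blocked at (1,4)]
  WN@(1,1): attacks (2,3) (3,2) (0,3) (3,0)
  WN@(4,4): attacks (3,2) (2,3)
W attacks (0,3): yes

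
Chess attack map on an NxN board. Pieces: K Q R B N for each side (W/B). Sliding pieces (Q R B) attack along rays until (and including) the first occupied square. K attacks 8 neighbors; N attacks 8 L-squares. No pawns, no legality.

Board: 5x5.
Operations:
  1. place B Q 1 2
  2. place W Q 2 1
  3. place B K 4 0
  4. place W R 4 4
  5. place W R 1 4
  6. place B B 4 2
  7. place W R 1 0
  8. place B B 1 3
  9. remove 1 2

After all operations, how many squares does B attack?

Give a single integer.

Answer: 10

Derivation:
Op 1: place BQ@(1,2)
Op 2: place WQ@(2,1)
Op 3: place BK@(4,0)
Op 4: place WR@(4,4)
Op 5: place WR@(1,4)
Op 6: place BB@(4,2)
Op 7: place WR@(1,0)
Op 8: place BB@(1,3)
Op 9: remove (1,2)
Per-piece attacks for B:
  BB@(1,3): attacks (2,4) (2,2) (3,1) (4,0) (0,4) (0,2) [ray(1,-1) blocked at (4,0)]
  BK@(4,0): attacks (4,1) (3,0) (3,1)
  BB@(4,2): attacks (3,3) (2,4) (3,1) (2,0)
Union (10 distinct): (0,2) (0,4) (2,0) (2,2) (2,4) (3,0) (3,1) (3,3) (4,0) (4,1)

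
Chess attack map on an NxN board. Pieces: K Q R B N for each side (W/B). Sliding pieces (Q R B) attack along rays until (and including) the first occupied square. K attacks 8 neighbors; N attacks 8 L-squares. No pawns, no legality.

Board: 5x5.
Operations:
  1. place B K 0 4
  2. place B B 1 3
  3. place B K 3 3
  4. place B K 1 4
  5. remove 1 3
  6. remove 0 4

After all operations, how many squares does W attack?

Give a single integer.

Answer: 0

Derivation:
Op 1: place BK@(0,4)
Op 2: place BB@(1,3)
Op 3: place BK@(3,3)
Op 4: place BK@(1,4)
Op 5: remove (1,3)
Op 6: remove (0,4)
Per-piece attacks for W:
Union (0 distinct): (none)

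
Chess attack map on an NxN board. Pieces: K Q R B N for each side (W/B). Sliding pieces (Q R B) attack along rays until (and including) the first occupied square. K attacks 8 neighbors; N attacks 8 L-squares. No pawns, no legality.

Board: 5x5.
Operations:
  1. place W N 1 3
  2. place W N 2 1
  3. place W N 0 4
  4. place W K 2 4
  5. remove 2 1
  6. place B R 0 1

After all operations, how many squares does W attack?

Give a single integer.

Answer: 9

Derivation:
Op 1: place WN@(1,3)
Op 2: place WN@(2,1)
Op 3: place WN@(0,4)
Op 4: place WK@(2,4)
Op 5: remove (2,1)
Op 6: place BR@(0,1)
Per-piece attacks for W:
  WN@(0,4): attacks (1,2) (2,3)
  WN@(1,3): attacks (3,4) (2,1) (3,2) (0,1)
  WK@(2,4): attacks (2,3) (3,4) (1,4) (3,3) (1,3)
Union (9 distinct): (0,1) (1,2) (1,3) (1,4) (2,1) (2,3) (3,2) (3,3) (3,4)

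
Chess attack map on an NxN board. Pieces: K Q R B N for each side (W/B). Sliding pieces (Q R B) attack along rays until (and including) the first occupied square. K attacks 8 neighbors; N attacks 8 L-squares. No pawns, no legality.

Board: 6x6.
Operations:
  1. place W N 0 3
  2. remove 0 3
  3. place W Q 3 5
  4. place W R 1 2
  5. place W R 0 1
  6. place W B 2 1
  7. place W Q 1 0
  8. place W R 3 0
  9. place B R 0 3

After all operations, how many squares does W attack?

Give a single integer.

Answer: 32

Derivation:
Op 1: place WN@(0,3)
Op 2: remove (0,3)
Op 3: place WQ@(3,5)
Op 4: place WR@(1,2)
Op 5: place WR@(0,1)
Op 6: place WB@(2,1)
Op 7: place WQ@(1,0)
Op 8: place WR@(3,0)
Op 9: place BR@(0,3)
Per-piece attacks for W:
  WR@(0,1): attacks (0,2) (0,3) (0,0) (1,1) (2,1) [ray(0,1) blocked at (0,3); ray(1,0) blocked at (2,1)]
  WQ@(1,0): attacks (1,1) (1,2) (2,0) (3,0) (0,0) (2,1) (0,1) [ray(0,1) blocked at (1,2); ray(1,0) blocked at (3,0); ray(1,1) blocked at (2,1); ray(-1,1) blocked at (0,1)]
  WR@(1,2): attacks (1,3) (1,4) (1,5) (1,1) (1,0) (2,2) (3,2) (4,2) (5,2) (0,2) [ray(0,-1) blocked at (1,0)]
  WB@(2,1): attacks (3,2) (4,3) (5,4) (3,0) (1,2) (1,0) [ray(1,-1) blocked at (3,0); ray(-1,1) blocked at (1,2); ray(-1,-1) blocked at (1,0)]
  WR@(3,0): attacks (3,1) (3,2) (3,3) (3,4) (3,5) (4,0) (5,0) (2,0) (1,0) [ray(0,1) blocked at (3,5); ray(-1,0) blocked at (1,0)]
  WQ@(3,5): attacks (3,4) (3,3) (3,2) (3,1) (3,0) (4,5) (5,5) (2,5) (1,5) (0,5) (4,4) (5,3) (2,4) (1,3) (0,2) [ray(0,-1) blocked at (3,0)]
Union (32 distinct): (0,0) (0,1) (0,2) (0,3) (0,5) (1,0) (1,1) (1,2) (1,3) (1,4) (1,5) (2,0) (2,1) (2,2) (2,4) (2,5) (3,0) (3,1) (3,2) (3,3) (3,4) (3,5) (4,0) (4,2) (4,3) (4,4) (4,5) (5,0) (5,2) (5,3) (5,4) (5,5)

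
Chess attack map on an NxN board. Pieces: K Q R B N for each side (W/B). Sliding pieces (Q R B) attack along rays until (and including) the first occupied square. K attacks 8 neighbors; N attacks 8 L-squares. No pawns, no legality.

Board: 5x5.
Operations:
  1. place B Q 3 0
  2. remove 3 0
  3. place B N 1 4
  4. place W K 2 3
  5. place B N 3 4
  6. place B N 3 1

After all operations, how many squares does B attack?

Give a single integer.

Answer: 9

Derivation:
Op 1: place BQ@(3,0)
Op 2: remove (3,0)
Op 3: place BN@(1,4)
Op 4: place WK@(2,3)
Op 5: place BN@(3,4)
Op 6: place BN@(3,1)
Per-piece attacks for B:
  BN@(1,4): attacks (2,2) (3,3) (0,2)
  BN@(3,1): attacks (4,3) (2,3) (1,2) (1,0)
  BN@(3,4): attacks (4,2) (2,2) (1,3)
Union (9 distinct): (0,2) (1,0) (1,2) (1,3) (2,2) (2,3) (3,3) (4,2) (4,3)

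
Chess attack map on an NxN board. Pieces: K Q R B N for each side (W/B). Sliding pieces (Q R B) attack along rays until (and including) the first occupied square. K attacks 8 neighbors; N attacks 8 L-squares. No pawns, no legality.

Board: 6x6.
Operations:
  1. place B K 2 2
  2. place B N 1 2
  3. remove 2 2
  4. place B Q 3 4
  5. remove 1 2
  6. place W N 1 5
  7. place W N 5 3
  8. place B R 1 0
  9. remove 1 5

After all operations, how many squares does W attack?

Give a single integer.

Answer: 4

Derivation:
Op 1: place BK@(2,2)
Op 2: place BN@(1,2)
Op 3: remove (2,2)
Op 4: place BQ@(3,4)
Op 5: remove (1,2)
Op 6: place WN@(1,5)
Op 7: place WN@(5,3)
Op 8: place BR@(1,0)
Op 9: remove (1,5)
Per-piece attacks for W:
  WN@(5,3): attacks (4,5) (3,4) (4,1) (3,2)
Union (4 distinct): (3,2) (3,4) (4,1) (4,5)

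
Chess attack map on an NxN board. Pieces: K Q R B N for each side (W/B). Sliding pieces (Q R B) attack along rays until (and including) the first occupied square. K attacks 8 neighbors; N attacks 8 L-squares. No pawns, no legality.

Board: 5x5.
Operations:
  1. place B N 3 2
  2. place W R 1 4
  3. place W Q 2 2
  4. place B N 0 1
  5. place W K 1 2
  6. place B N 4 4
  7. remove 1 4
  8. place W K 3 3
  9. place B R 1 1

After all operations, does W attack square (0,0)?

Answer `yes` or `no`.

Answer: no

Derivation:
Op 1: place BN@(3,2)
Op 2: place WR@(1,4)
Op 3: place WQ@(2,2)
Op 4: place BN@(0,1)
Op 5: place WK@(1,2)
Op 6: place BN@(4,4)
Op 7: remove (1,4)
Op 8: place WK@(3,3)
Op 9: place BR@(1,1)
Per-piece attacks for W:
  WK@(1,2): attacks (1,3) (1,1) (2,2) (0,2) (2,3) (2,1) (0,3) (0,1)
  WQ@(2,2): attacks (2,3) (2,4) (2,1) (2,0) (3,2) (1,2) (3,3) (3,1) (4,0) (1,3) (0,4) (1,1) [ray(1,0) blocked at (3,2); ray(-1,0) blocked at (1,2); ray(1,1) blocked at (3,3); ray(-1,-1) blocked at (1,1)]
  WK@(3,3): attacks (3,4) (3,2) (4,3) (2,3) (4,4) (4,2) (2,4) (2,2)
W attacks (0,0): no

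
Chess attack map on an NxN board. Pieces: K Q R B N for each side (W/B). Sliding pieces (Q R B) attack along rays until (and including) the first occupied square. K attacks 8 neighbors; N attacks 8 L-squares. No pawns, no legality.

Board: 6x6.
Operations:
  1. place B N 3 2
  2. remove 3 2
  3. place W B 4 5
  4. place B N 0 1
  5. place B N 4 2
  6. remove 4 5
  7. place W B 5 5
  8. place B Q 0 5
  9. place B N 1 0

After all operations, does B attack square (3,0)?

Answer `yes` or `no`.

Op 1: place BN@(3,2)
Op 2: remove (3,2)
Op 3: place WB@(4,5)
Op 4: place BN@(0,1)
Op 5: place BN@(4,2)
Op 6: remove (4,5)
Op 7: place WB@(5,5)
Op 8: place BQ@(0,5)
Op 9: place BN@(1,0)
Per-piece attacks for B:
  BN@(0,1): attacks (1,3) (2,2) (2,0)
  BQ@(0,5): attacks (0,4) (0,3) (0,2) (0,1) (1,5) (2,5) (3,5) (4,5) (5,5) (1,4) (2,3) (3,2) (4,1) (5,0) [ray(0,-1) blocked at (0,1); ray(1,0) blocked at (5,5)]
  BN@(1,0): attacks (2,2) (3,1) (0,2)
  BN@(4,2): attacks (5,4) (3,4) (2,3) (5,0) (3,0) (2,1)
B attacks (3,0): yes

Answer: yes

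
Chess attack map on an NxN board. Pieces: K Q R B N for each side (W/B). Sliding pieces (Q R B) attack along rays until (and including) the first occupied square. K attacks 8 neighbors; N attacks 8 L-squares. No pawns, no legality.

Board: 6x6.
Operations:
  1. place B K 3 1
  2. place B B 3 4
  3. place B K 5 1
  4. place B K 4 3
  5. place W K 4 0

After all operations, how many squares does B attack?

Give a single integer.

Answer: 21

Derivation:
Op 1: place BK@(3,1)
Op 2: place BB@(3,4)
Op 3: place BK@(5,1)
Op 4: place BK@(4,3)
Op 5: place WK@(4,0)
Per-piece attacks for B:
  BK@(3,1): attacks (3,2) (3,0) (4,1) (2,1) (4,2) (4,0) (2,2) (2,0)
  BB@(3,4): attacks (4,5) (4,3) (2,5) (2,3) (1,2) (0,1) [ray(1,-1) blocked at (4,3)]
  BK@(4,3): attacks (4,4) (4,2) (5,3) (3,3) (5,4) (5,2) (3,4) (3,2)
  BK@(5,1): attacks (5,2) (5,0) (4,1) (4,2) (4,0)
Union (21 distinct): (0,1) (1,2) (2,0) (2,1) (2,2) (2,3) (2,5) (3,0) (3,2) (3,3) (3,4) (4,0) (4,1) (4,2) (4,3) (4,4) (4,5) (5,0) (5,2) (5,3) (5,4)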